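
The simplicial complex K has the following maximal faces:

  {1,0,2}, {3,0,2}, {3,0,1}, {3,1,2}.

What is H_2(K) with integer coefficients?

Take the total order 0 < 1 < 2 < 3 on the vertex set. Then K (dimension 2) consists of the simplices:

  0-simplices (4): [0], [1], [2], [3]
  1-simplices (6): [0,1], [0,2], [0,3], [1,2], [1,3], [2,3]
  2-simplices (4): [0,1,2], [0,1,3], [0,2,3], [1,2,3]

giving chain groups C_0 ≅ Z^4, C_1 ≅ Z^6, C_2 ≅ Z^4.

Boundary ∂_1: C_1 → C_0 is given by ∂[p,q] = [q] − [p]. For instance
  ∂[0,2] = [2] − [0].
As a 4×6 matrix over Z this has rank 3, with invariant factors (1,1,1).

∂_2: C_2 → C_1 maps a triangle to the signed sum of its edges. For instance
  ∂[0,1,3] = [1,3] − [0,3] + [0,1],
  ∂[0,1,2] = [1,2] − [0,2] + [0,1].
This gives a 6×4 integer matrix of rank 3; reducing to Smith normal form yields diagonal entries (1,1,1).

Reading off H_k = ker ∂_k / im ∂_{k+1}:

  H_2: rank ker ∂_2 − rank ∂_3 = (4 − 3) − 0 = 1, and there is no ∂_3, so H_2 = Z.

H_2 ≅ Z.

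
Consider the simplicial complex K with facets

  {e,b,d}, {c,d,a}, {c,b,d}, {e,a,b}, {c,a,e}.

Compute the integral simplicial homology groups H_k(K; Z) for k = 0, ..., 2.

K has 5 vertices, 10 edges, 5 triangles.
rank ∂_0 = 0, rank ∂_1 = 4 ⇒ b_0 = 5 − 0 − 4 = 1; all invariant factors of ∂_1 are 1 so no torsion. So H_0 = Z.
rank ∂_1 = 4, rank ∂_2 = 5 ⇒ b_1 = 10 − 4 − 5 = 1; all invariant factors of ∂_2 are 1 so no torsion. So H_1 = Z.
rank ∂_2 = 5, rank ∂_3 = 0 ⇒ b_2 = 5 − 5 − 0 = 0. So H_2 = 0.

H_0 ≅ Z,  H_1 ≅ Z,  H_2 = 0.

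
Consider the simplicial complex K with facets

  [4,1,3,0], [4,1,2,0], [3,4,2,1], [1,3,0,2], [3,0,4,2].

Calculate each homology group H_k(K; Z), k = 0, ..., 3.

We work with the vertex ordering 0 < 1 < 2 < 3 < 4. The simplices of K, each written with vertices in increasing order, are:

  0-simplices (5): [0], [1], [2], [3], [4]
  1-simplices (10): [0,1], [0,2], [0,3], [0,4], [1,2], [1,3], [1,4], [2,3], [2,4], [3,4]
  2-simplices (10): [0,1,2], [0,1,3], [0,1,4], [0,2,3], [0,2,4], [0,3,4], [1,2,3], [1,2,4], [1,3,4], [2,3,4]
  3-simplices (5): [0,1,2,3], [0,1,2,4], [0,1,3,4], [0,2,3,4], [1,2,3,4]

so the chain groups are C_0 ≅ Z^5, C_1 ≅ Z^10, C_2 ≅ Z^10, C_3 ≅ Z^5.

Boundary ∂_1: C_1 → C_0 maps an edge to its endpoints' difference, ∂[p,q] = q − p. For instance
  ∂[1,3] = [3] − [1].
The resulting 5×10 matrix has rank 4, and its Smith normal form has invariant factors (1,1,1,1).

The boundary map ∂_2: C_2 → C_1 sends each 2-simplex [p,q,r] to [q,r] − [p,r] + [p,q]. For instance
  ∂[1,2,3] = [2,3] − [1,3] + [1,2],
  ∂[0,1,2] = [1,2] − [0,2] + [0,1].
This gives a 10×10 integer matrix of rank 6; reducing to Smith normal form yields diagonal entries (1,1,1,1,1,1).

∂_3: C_3 → C_2 sends each 3-simplex σ to the alternating sum Σ_i (−1)^i (σ with its i-th vertex removed). For instance
  ∂[0,1,3,4] = [1,3,4] − [0,3,4] + [0,1,4] − [0,1,3],
  ∂[0,2,3,4] = [2,3,4] − [0,3,4] + [0,2,4] − [0,2,3].
The resulting 10×5 matrix has rank 4, and its Smith normal form has invariant factors (1,1,1,1).

From H_k ≅ ker(∂_k) / im(∂_{k+1}) we obtain:

  H_0: rank C_0 − rank ∂_1 = 5 − 4 = 1, and the invariant factors of ∂_1 are all 1, so H_0 = Z.
  H_1: rank ker ∂_1 − rank ∂_2 = (10 − 4) − 6 = 0, and the invariant factors of ∂_2 are all 1, so H_1 = 0.
  H_2: rank ker ∂_2 − rank ∂_3 = (10 − 6) − 4 = 0, and the invariant factors of ∂_3 are all 1, so H_2 = 0.
  H_3: rank ker ∂_3 − rank ∂_4 = (5 − 4) − 0 = 1, and there is no ∂_4, so H_3 = Z.

H_0 ≅ Z,  H_1 = 0,  H_2 = 0,  H_3 ≅ Z.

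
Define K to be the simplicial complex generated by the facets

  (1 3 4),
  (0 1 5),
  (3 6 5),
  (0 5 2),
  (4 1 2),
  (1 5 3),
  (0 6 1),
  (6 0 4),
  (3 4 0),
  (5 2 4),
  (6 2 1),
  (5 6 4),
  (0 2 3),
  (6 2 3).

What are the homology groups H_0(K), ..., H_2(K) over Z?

H_0 ≅ Z,  H_1 ≅ Z^2,  H_2 ≅ Z.

Fix the vertex order 0 < 1 < 2 < 3 < 4 < 5 < 6 and write every simplex with vertices in increasing order. Then dim K = 2 and the simplices of K are:

  0-simplices (7): [0], [1], [2], [3], [4], [5], [6]
  1-simplices (21): [0,1], [0,2], [0,3], [0,4], [0,5], [0,6], [1,2], [1,3], [1,4], [1,5], [1,6], [2,3], [2,4], [2,5], [2,6], [3,4], [3,5], [3,6], [4,5], [4,6], [5,6]
  2-simplices (14): [0,1,5], [0,1,6], [0,2,3], [0,2,5], [0,3,4], [0,4,6], [1,2,4], [1,2,6], [1,3,4], [1,3,5], [2,3,6], [2,4,5], [3,5,6], [4,5,6]

Hence C_0 ≅ Z^7, C_1 ≅ Z^21, C_2 ≅ Z^14.

Boundary ∂_1: C_1 → C_0 maps an edge to its endpoints' difference, ∂[p,q] = q − p. For instance
  ∂[0,4] = [4] − [0].
The resulting 7×21 matrix has rank 6, and its Smith normal form has invariant factors (1,1,1,1,1,1).

∂_2: C_2 → C_1 sends each 2-simplex [p,q,r] to [q,r] − [p,r] + [p,q]. For instance
  ∂[3,5,6] = [5,6] − [3,6] + [3,5],
  ∂[0,1,6] = [1,6] − [0,6] + [0,1].
The 21×14 boundary matrix has rank 13 and Smith normal form diag(1,1,1,1,1,1,1,1,1,1,1,1,1).

From H_k ≅ ker(∂_k) / im(∂_{k+1}) we obtain:

  H_0: rank C_0 − rank ∂_1 = 7 − 6 = 1, and the invariant factors of ∂_1 are all 1, so H_0 ≅ Z.
  H_1: rank ker ∂_1 − rank ∂_2 = (21 − 6) − 13 = 2, and the invariant factors of ∂_2 are all 1, so H_1 ≅ Z^2.
  H_2: rank ker ∂_2 − rank ∂_3 = (14 − 13) − 0 = 1, and there is no ∂_3, so H_2 ≅ Z.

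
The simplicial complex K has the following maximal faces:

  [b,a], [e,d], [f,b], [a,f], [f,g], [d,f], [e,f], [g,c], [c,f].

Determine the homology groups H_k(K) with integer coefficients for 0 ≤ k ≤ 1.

H_0 = Z,  H_1 = Z^3.

Fix the vertex order a < b < c < d < e < f < g and write every simplex with vertices in increasing order. Then dim K = 1 and the simplices of K are:

  0-simplices (7): a, b, c, d, e, f, g
  1-simplices (9): ab, af, bf, cf, cg, de, df, ef, fg

so the chain groups are C_0 ≅ Z^7, C_1 ≅ Z^9.

The boundary map ∂_1: C_1 → C_0 sends each edge [p,q] (with p < q) to q − p.
This gives a 7×9 integer matrix of rank 6; reducing to Smith normal form yields diagonal entries (1,1,1,1,1,1).

Now H_k = ker ∂_k / im ∂_{k+1}, so:

  H_0: rank C_0 − rank ∂_1 = 7 − 6 = 1, and the invariant factors of ∂_1 are all 1, so H_0 = Z.
  H_1: rank ker ∂_1 − rank ∂_2 = (9 − 6) − 0 = 3, and there is no ∂_2, so H_1 = Z^3.

As a check, the Euler characteristic is 7 − 9 = -2, which agrees with 1 − 3 = -2.
(K is a triangulation of a wedge of 3 circles.)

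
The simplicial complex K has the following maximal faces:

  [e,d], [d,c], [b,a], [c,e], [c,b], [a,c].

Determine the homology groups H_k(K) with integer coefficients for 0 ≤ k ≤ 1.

We work with the vertex ordering a < b < c < d < e. The simplices of K, each written with vertices in increasing order, are:

  0-simplices (5): a, b, c, d, e
  1-simplices (6): ab, ac, bc, cd, ce, de

so the chain groups are C_0 ≅ Z^5, C_1 ≅ Z^6.

The boundary map ∂_1: C_1 → C_0 maps an edge to its endpoints' difference, ∂[p,q] = q − p. For instance
  ∂cd = d − c.
The 5×6 boundary matrix has rank 4 and Smith normal form diag(1,1,1,1).

From H_k ≅ ker(∂_k) / im(∂_{k+1}) we obtain:

  H_0: rank C_0 − rank ∂_1 = 5 − 4 = 1, and the invariant factors of ∂_1 are all 1, so H_0 = Z.
  H_1: rank ker ∂_1 − rank ∂_2 = (6 − 4) − 0 = 2, and there is no ∂_2, so H_1 = Z^2.

H_0 = Z,  H_1 = Z^2.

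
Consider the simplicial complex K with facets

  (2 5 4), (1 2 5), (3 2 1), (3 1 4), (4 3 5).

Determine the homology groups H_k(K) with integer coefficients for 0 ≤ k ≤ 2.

We work with the vertex ordering 1 < 2 < 3 < 4 < 5. The simplices of K, each written with vertices in increasing order, are:

  0-simplices (5): [1], [2], [3], [4], [5]
  1-simplices (10): [1,2], [1,3], [1,4], [1,5], [2,3], [2,4], [2,5], [3,4], [3,5], [4,5]
  2-simplices (5): [1,2,3], [1,2,5], [1,3,4], [2,4,5], [3,4,5]

Hence C_0 ≅ Z^5, C_1 ≅ Z^10, C_2 ≅ Z^5.

∂_1: C_1 → C_0 is given by ∂[p,q] = [q] − [p]. For instance
  ∂[2,3] = [3] − [2].
As a 5×10 matrix over Z this has rank 4, with invariant factors (1,1,1,1).

∂_2: C_2 → C_1 sends each 2-simplex [p,q,r] to [q,r] − [p,r] + [p,q]. For instance
  ∂[2,4,5] = [4,5] − [2,5] + [2,4],
  ∂[1,3,4] = [3,4] − [1,4] + [1,3].
The 10×5 boundary matrix has rank 5 and Smith normal form diag(1,1,1,1,1).

Now H_k = ker ∂_k / im ∂_{k+1}, so:

  H_0: rank C_0 − rank ∂_1 = 5 − 4 = 1, and the invariant factors of ∂_1 are all 1, so H_0 = Z.
  H_1: rank ker ∂_1 − rank ∂_2 = (10 − 4) − 5 = 1, and the invariant factors of ∂_2 are all 1, so H_1 = Z.
  H_2: rank ker ∂_2 − rank ∂_3 = (5 − 5) − 0 = 0, and there is no ∂_3, so H_2 = 0.

H_0 = Z,  H_1 = Z,  H_2 = 0.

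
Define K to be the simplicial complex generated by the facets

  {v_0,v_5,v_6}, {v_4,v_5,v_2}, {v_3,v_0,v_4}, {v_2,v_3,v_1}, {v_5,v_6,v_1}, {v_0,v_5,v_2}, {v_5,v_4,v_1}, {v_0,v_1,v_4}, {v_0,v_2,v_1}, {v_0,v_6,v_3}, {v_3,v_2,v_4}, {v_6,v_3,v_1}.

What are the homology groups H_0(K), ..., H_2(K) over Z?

Order the vertices as v_0 < v_1 < v_2 < v_3 < v_4 < v_5 < v_6. Listing each simplex with vertices in this order, K has dimension 2 with simplices:

  0-simplices (7): [v_0], [v_1], [v_2], [v_3], [v_4], [v_5], [v_6]
  1-simplices (18): (18 of them)
  2-simplices (12): (12 of them)

so the chain groups are C_0 ≅ Z^7, C_1 ≅ Z^18, C_2 ≅ Z^12.

The boundary map ∂_1: C_1 → C_0 is given by ∂[p,q] = [q] − [p]. For instance
  ∂[v_1,v_2] = [v_2] − [v_1].
The 7×18 boundary matrix has rank 6 and Smith normal form diag(1,1,1,1,1,1).

The boundary map ∂_2: C_2 → C_1 acts by ∂[p,q,r] = [q,r] − [p,r] + [p,q]. For instance
  ∂[v_0,v_1,v_4] = [v_1,v_4] − [v_0,v_4] + [v_0,v_1],
  ∂[v_0,v_5,v_6] = [v_5,v_6] − [v_0,v_6] + [v_0,v_5].
As a 18×12 matrix over Z this has rank 12, with invariant factors (1,1,1,1,1,1,1,1,1,1,1,2).

Reading off H_k = ker ∂_k / im ∂_{k+1}:

  H_0: rank C_0 − rank ∂_1 = 7 − 6 = 1, and the invariant factors of ∂_1 are all 1, so H_0 ≅ Z.
  H_1: rank ker ∂_1 − rank ∂_2 = (18 − 6) − 12 = 0, and ∂_2 has invariant factor 2 > 1, so H_1 ≅ Z/2.
  H_2: rank ker ∂_2 − rank ∂_3 = (12 − 12) − 0 = 0, and there is no ∂_3, so H_2 ≅ 0.

As a check, the Euler characteristic is 7 − 18 + 12 = 1, which agrees with 1 − 0 + 0 = 1.
(K is a triangulation of the real projective plane RP^2.)

H_0 ≅ Z,  H_1 ≅ Z/2,  H_2 = 0.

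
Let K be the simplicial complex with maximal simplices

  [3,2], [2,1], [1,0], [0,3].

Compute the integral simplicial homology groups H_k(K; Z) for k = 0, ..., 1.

Order the vertices as 0 < 1 < 2 < 3. Listing each simplex with vertices in this order, K has dimension 1 with simplices:

  0-simplices (4): [0], [1], [2], [3]
  1-simplices (4): [0,1], [0,3], [1,2], [2,3]

Hence C_0 ≅ Z^4, C_1 ≅ Z^4.

∂_1: C_1 → C_0 maps an edge to its endpoints' difference, ∂[p,q] = q − p. For instance
  ∂[0,3] = [3] − [0].
The 4×4 boundary matrix has rank 3 and Smith normal form diag(1,1,1).

Computing H_k = (kernel of ∂_k) / (image of ∂_{k+1}):

  H_0: rank C_0 − rank ∂_1 = 4 − 3 = 1, and the invariant factors of ∂_1 are all 1, so H_0 = Z.
  H_1: rank ker ∂_1 − rank ∂_2 = (4 − 3) − 0 = 1, and there is no ∂_2, so H_1 = Z.

(K is a triangulation of the circle S^1.)

H_0 ≅ Z,  H_1 ≅ Z.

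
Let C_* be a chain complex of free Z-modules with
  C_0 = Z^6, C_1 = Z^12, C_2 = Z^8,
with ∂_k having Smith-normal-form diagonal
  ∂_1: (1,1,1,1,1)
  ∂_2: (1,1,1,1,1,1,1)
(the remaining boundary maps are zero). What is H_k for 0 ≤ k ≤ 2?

H_0: b_0 = 6 − 0 − 5 = 1; torsion from ∂_1 factors > 1: none. So H_0 = Z.
H_1: b_1 = 12 − 5 − 7 = 0; torsion from ∂_2 factors > 1: none. So H_1 = 0.
H_2: b_2 = 8 − 7 − 0 = 1; torsion from ∂_3 factors > 1: none. So H_2 = Z.

H_0 = Z,  H_1 = 0,  H_2 = Z.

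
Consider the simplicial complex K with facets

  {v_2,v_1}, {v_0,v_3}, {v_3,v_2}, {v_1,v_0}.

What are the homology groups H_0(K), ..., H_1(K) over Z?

We work with the vertex ordering v_0 < v_1 < v_2 < v_3. The simplices of K, each written with vertices in increasing order, are:

  0-simplices (4): [v_0], [v_1], [v_2], [v_3]
  1-simplices (4): [v_0,v_1], [v_0,v_3], [v_1,v_2], [v_2,v_3]

so the chain groups are C_0 ≅ Z^4, C_1 ≅ Z^4.

The boundary map ∂_1: C_1 → C_0 maps an edge to its endpoints' difference, ∂[p,q] = q − p.
The resulting 4×4 matrix has rank 3, and its Smith normal form has invariant factors (1,1,1).

Now H_k = ker ∂_k / im ∂_{k+1}, so:

  H_0: rank C_0 − rank ∂_1 = 4 − 3 = 1, and the invariant factors of ∂_1 are all 1, so H_0 ≅ Z.
  H_1: rank ker ∂_1 − rank ∂_2 = (4 − 3) − 0 = 1, and there is no ∂_2, so H_1 ≅ Z.

As a check, the Euler characteristic is 4 − 4 = 0, which agrees with 1 − 1 = 0.

H_0 = Z,  H_1 = Z.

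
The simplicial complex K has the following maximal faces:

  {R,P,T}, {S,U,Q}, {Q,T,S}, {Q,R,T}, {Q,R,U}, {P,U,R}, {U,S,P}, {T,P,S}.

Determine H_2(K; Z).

H_2 = Z.

Take the total order P < Q < R < S < T < U on the vertex set. Then K (dimension 2) consists of the simplices:

  0-simplices (6): P, Q, R, S, T, U
  1-simplices (12): PR, PS, PT, PU, QR, QS, QT, QU, RT, RU, ST, SU
  2-simplices (8): PRT, PRU, PST, PSU, QRT, QRU, QST, QSU

Hence C_0 ≅ Z^6, C_1 ≅ Z^12, C_2 ≅ Z^8.

Boundary ∂_1: C_1 → C_0 sends each edge [p,q] (with p < q) to q − p. For instance
  ∂PS = S − P.
The 6×12 boundary matrix has rank 5 and Smith normal form diag(1,1,1,1,1).

Boundary ∂_2: C_2 → C_1 acts by ∂[p,q,r] = [q,r] − [p,r] + [p,q]. For instance
  ∂PRU = RU − PU + PR,
  ∂QST = ST − QT + QS.
As a 12×8 matrix over Z this has rank 7, with invariant factors (1,1,1,1,1,1,1).

Computing H_k = (kernel of ∂_k) / (image of ∂_{k+1}):

  H_2: rank ker ∂_2 − rank ∂_3 = (8 − 7) − 0 = 1, and there is no ∂_3, so H_2 ≅ Z.

(K is a triangulation of the 2-sphere S^2.)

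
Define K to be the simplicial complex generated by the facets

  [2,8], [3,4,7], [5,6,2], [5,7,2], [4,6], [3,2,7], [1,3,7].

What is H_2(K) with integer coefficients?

H_2 ≅ 0.

K has 8 vertices, 13 edges, 5 triangles.
rank ∂_2 = 5, rank ∂_3 = 0 ⇒ b_2 = 5 − 5 − 0 = 0. So H_2 ≅ 0.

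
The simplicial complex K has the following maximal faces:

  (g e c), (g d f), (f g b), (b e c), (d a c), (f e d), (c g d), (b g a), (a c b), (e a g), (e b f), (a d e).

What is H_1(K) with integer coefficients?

H_1 = Z/2Z.

We work with the vertex ordering a < b < c < d < e < f < g. The simplices of K, each written with vertices in increasing order, are:

  0-simplices (7): a, b, c, d, e, f, g
  1-simplices (18): ab, ac, ad, ae, ag, bc, be, bf, bg, cd, ce, cg, de, df, dg, ef, eg, fg
  2-simplices (12): abc, abg, acd, ade, aeg, bce, bef, bfg, cdg, ceg, def, dfg

so the chain groups are C_0 ≅ Z^7, C_1 ≅ Z^18, C_2 ≅ Z^12.

The boundary map ∂_1: C_1 → C_0 sends each edge [p,q] (with p < q) to q − p.
The resulting 7×18 matrix has rank 6, and its Smith normal form has invariant factors (1,1,1,1,1,1).

The boundary map ∂_2: C_2 → C_1 acts by ∂[p,q,r] = [q,r] − [p,r] + [p,q]. For instance
  ∂acd = cd − ad + ac,
  ∂dfg = fg − dg + df.
The resulting 18×12 matrix has rank 12, and its Smith normal form has invariant factors (1,1,1,1,1,1,1,1,1,1,1,2).

Now H_k = ker ∂_k / im ∂_{k+1}, so:

  H_1: rank ker ∂_1 − rank ∂_2 = (18 − 6) − 12 = 0, and ∂_2 has invariant factor 2 > 1, so H_1 ≅ Z/2Z.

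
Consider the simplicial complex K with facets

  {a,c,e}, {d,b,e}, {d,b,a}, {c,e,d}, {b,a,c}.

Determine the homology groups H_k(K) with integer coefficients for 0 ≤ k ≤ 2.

H_0 ≅ Z,  H_1 ≅ Z,  H_2 = 0.

We work with the vertex ordering a < b < c < d < e. The simplices of K, each written with vertices in increasing order, are:

  0-simplices (5): a, b, c, d, e
  1-simplices (10): ab, ac, ad, ae, bc, bd, be, cd, ce, de
  2-simplices (5): abc, abd, ace, bde, cde

so the chain groups are C_0 ≅ Z^5, C_1 ≅ Z^10, C_2 ≅ Z^5.

The boundary map ∂_1: C_1 → C_0 is given by ∂[p,q] = [q] − [p]. For instance
  ∂ac = c − a.
As a 5×10 matrix over Z this has rank 4, with invariant factors (1,1,1,1).

The boundary map ∂_2: C_2 → C_1 sends each 2-simplex [p,q,r] to [q,r] − [p,r] + [p,q]. For instance
  ∂bde = de − be + bd,
  ∂cde = de − ce + cd.
The resulting 10×5 matrix has rank 5, and its Smith normal form has invariant factors (1,1,1,1,1).

Reading off H_k = ker ∂_k / im ∂_{k+1}:

  H_0: rank C_0 − rank ∂_1 = 5 − 4 = 1, and the invariant factors of ∂_1 are all 1, so H_0 = Z.
  H_1: rank ker ∂_1 − rank ∂_2 = (10 − 4) − 5 = 1, and the invariant factors of ∂_2 are all 1, so H_1 = Z.
  H_2: rank ker ∂_2 − rank ∂_3 = (5 − 5) − 0 = 0, and there is no ∂_3, so H_2 = 0.

(K is a triangulation of the Möbius band.)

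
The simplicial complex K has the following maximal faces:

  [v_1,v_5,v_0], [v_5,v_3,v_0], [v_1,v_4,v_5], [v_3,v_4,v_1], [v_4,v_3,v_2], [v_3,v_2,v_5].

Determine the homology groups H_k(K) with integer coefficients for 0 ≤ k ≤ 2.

K has 6 vertices, 12 edges, 6 triangles.
rank ∂_0 = 0, rank ∂_1 = 5 ⇒ b_0 = 6 − 0 − 5 = 1; all invariant factors of ∂_1 are 1 so no torsion. So H_0 ≅ Z.
rank ∂_1 = 5, rank ∂_2 = 6 ⇒ b_1 = 12 − 5 − 6 = 1; all invariant factors of ∂_2 are 1 so no torsion. So H_1 ≅ Z.
rank ∂_2 = 6, rank ∂_3 = 0 ⇒ b_2 = 6 − 6 − 0 = 0. So H_2 ≅ 0.

H_0 = Z,  H_1 = Z,  H_2 = 0.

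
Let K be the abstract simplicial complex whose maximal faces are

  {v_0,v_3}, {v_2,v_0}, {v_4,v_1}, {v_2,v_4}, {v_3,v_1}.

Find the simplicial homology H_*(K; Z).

Order the vertices as v_0 < v_1 < v_2 < v_3 < v_4. Listing each simplex with vertices in this order, K has dimension 1 with simplices:

  0-simplices (5): [v_0], [v_1], [v_2], [v_3], [v_4]
  1-simplices (5): [v_0,v_2], [v_0,v_3], [v_1,v_3], [v_1,v_4], [v_2,v_4]

so the chain groups are C_0 ≅ Z^5, C_1 ≅ Z^5.

Boundary ∂_1: C_1 → C_0 is given by ∂[p,q] = [q] − [p].
This gives a 5×5 integer matrix of rank 4; reducing to Smith normal form yields diagonal entries (1,1,1,1).

From H_k ≅ ker(∂_k) / im(∂_{k+1}) we obtain:

  H_0: rank C_0 − rank ∂_1 = 5 − 4 = 1, and the invariant factors of ∂_1 are all 1, so H_0 = Z.
  H_1: rank ker ∂_1 − rank ∂_2 = (5 − 4) − 0 = 1, and there is no ∂_2, so H_1 = Z.

H_0 ≅ Z,  H_1 ≅ Z.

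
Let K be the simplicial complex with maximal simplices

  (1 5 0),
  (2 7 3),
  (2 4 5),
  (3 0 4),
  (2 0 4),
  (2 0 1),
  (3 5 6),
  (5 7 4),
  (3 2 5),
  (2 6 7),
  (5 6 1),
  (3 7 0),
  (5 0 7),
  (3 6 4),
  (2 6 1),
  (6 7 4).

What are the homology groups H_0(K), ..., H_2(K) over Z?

Fix the vertex order 0 < 1 < 2 < 3 < 4 < 5 < 6 < 7 and write every simplex with vertices in increasing order. Then dim K = 2 and the simplices of K are:

  0-simplices (8): [0], [1], [2], [3], [4], [5], [6], [7]
  1-simplices (24): (24 of them)
  2-simplices (16): [0,1,2], [0,1,5], [0,2,4], [0,3,4], [0,3,7], [0,5,7], [1,2,6], [1,5,6], [2,3,5], [2,3,7], [2,4,5], [2,6,7], [3,4,6], [3,5,6], [4,5,7], [4,6,7]

so the chain groups are C_0 ≅ Z^8, C_1 ≅ Z^24, C_2 ≅ Z^16.

Boundary ∂_1: C_1 → C_0 is given by ∂[p,q] = [q] − [p]. For instance
  ∂[0,2] = [2] − [0].
As a 8×24 matrix over Z this has rank 7, with invariant factors (1,1,1,1,1,1,1).

The boundary map ∂_2: C_2 → C_1 acts by ∂[p,q,r] = [q,r] − [p,r] + [p,q]. For instance
  ∂[4,6,7] = [6,7] − [4,7] + [4,6],
  ∂[2,3,5] = [3,5] − [2,5] + [2,3].
The 24×16 boundary matrix has rank 15 and Smith normal form diag(1,1,1,1,1,1,1,1,1,1,1,1,1,1,1).

Computing H_k = (kernel of ∂_k) / (image of ∂_{k+1}):

  H_0: rank C_0 − rank ∂_1 = 8 − 7 = 1, and the invariant factors of ∂_1 are all 1, so H_0 = Z.
  H_1: rank ker ∂_1 − rank ∂_2 = (24 − 7) − 15 = 2, and the invariant factors of ∂_2 are all 1, so H_1 = Z^2.
  H_2: rank ker ∂_2 − rank ∂_3 = (16 − 15) − 0 = 1, and there is no ∂_3, so H_2 = Z.

H_0 ≅ Z,  H_1 ≅ Z^2,  H_2 ≅ Z.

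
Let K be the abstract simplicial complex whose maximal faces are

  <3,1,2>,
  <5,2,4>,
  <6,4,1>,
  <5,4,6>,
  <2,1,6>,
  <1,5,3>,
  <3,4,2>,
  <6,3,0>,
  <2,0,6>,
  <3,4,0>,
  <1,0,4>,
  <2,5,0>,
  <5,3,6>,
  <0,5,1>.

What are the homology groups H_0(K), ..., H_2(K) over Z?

Take the total order 0 < 1 < 2 < 3 < 4 < 5 < 6 on the vertex set. Then K (dimension 2) consists of the simplices:

  0-simplices (7): [0], [1], [2], [3], [4], [5], [6]
  1-simplices (21): [0,1], [0,2], [0,3], [0,4], [0,5], [0,6], [1,2], [1,3], [1,4], [1,5], [1,6], [2,3], [2,4], [2,5], [2,6], [3,4], [3,5], [3,6], [4,5], [4,6], [5,6]
  2-simplices (14): [0,1,4], [0,1,5], [0,2,5], [0,2,6], [0,3,4], [0,3,6], [1,2,3], [1,2,6], [1,3,5], [1,4,6], [2,3,4], [2,4,5], [3,5,6], [4,5,6]

giving chain groups C_0 ≅ Z^7, C_1 ≅ Z^21, C_2 ≅ Z^14.

Boundary ∂_1: C_1 → C_0 sends each edge [p,q] (with p < q) to q − p. For instance
  ∂[4,6] = [6] − [4].
This gives a 7×21 integer matrix of rank 6; reducing to Smith normal form yields diagonal entries (1,1,1,1,1,1).

The boundary map ∂_2: C_2 → C_1 sends each 2-simplex [p,q,r] to [q,r] − [p,r] + [p,q]. For instance
  ∂[0,2,6] = [2,6] − [0,6] + [0,2],
  ∂[2,4,5] = [4,5] − [2,5] + [2,4].
The 21×14 boundary matrix has rank 13 and Smith normal form diag(1,1,1,1,1,1,1,1,1,1,1,1,1).

Now H_k = ker ∂_k / im ∂_{k+1}, so:

  H_0: rank C_0 − rank ∂_1 = 7 − 6 = 1, and the invariant factors of ∂_1 are all 1, so H_0 = Z.
  H_1: rank ker ∂_1 − rank ∂_2 = (21 − 6) − 13 = 2, and the invariant factors of ∂_2 are all 1, so H_1 = Z^2.
  H_2: rank ker ∂_2 − rank ∂_3 = (14 − 13) − 0 = 1, and there is no ∂_3, so H_2 = Z.

As a check, the Euler characteristic is 7 − 21 + 14 = 0, which agrees with 1 − 2 + 1 = 0.

H_0 = Z,  H_1 = Z^2,  H_2 = Z.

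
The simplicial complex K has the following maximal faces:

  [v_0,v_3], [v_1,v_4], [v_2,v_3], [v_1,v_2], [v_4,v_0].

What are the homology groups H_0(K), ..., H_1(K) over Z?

Order the vertices as v_0 < v_1 < v_2 < v_3 < v_4. Listing each simplex with vertices in this order, K has dimension 1 with simplices:

  0-simplices (5): [v_0], [v_1], [v_2], [v_3], [v_4]
  1-simplices (5): [v_0,v_3], [v_0,v_4], [v_1,v_2], [v_1,v_4], [v_2,v_3]

so the chain groups are C_0 ≅ Z^5, C_1 ≅ Z^5.

The boundary map ∂_1: C_1 → C_0 sends each edge [p,q] (with p < q) to q − p. For instance
  ∂[v_1,v_2] = [v_2] − [v_1].
The resulting 5×5 matrix has rank 4, and its Smith normal form has invariant factors (1,1,1,1).

From H_k ≅ ker(∂_k) / im(∂_{k+1}) we obtain:

  H_0: rank C_0 − rank ∂_1 = 5 − 4 = 1, and the invariant factors of ∂_1 are all 1, so H_0 ≅ Z.
  H_1: rank ker ∂_1 − rank ∂_2 = (5 − 4) − 0 = 1, and there is no ∂_2, so H_1 ≅ Z.

H_0 = Z,  H_1 = Z.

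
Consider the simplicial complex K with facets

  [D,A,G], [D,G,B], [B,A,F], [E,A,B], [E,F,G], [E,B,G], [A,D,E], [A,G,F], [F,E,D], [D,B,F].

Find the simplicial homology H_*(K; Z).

K has 6 vertices, 15 edges, 10 triangles.
rank ∂_0 = 0, rank ∂_1 = 5 ⇒ b_0 = 6 − 0 − 5 = 1; all invariant factors of ∂_1 are 1 so no torsion. So H_0 = Z.
rank ∂_1 = 5, rank ∂_2 = 10 ⇒ b_1 = 15 − 5 − 10 = 0; ∂_2 has invariant factor(s) [2] giving torsion. So H_1 = Z_2.
rank ∂_2 = 10, rank ∂_3 = 0 ⇒ b_2 = 10 − 10 − 0 = 0. So H_2 = 0.

H_0 = Z,  H_1 = Z_2,  H_2 = 0.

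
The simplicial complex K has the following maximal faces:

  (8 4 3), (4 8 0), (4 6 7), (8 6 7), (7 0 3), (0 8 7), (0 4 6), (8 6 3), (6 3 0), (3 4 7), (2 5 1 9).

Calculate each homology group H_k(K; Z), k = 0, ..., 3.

H_0 ≅ Z^2,  H_1 ≅ Z/2,  H_2 = 0,  H_3 = 0.

We work with the vertex ordering 0 < 1 < 2 < 3 < 4 < 5 < 6 < 7 < 8 < 9. The simplices of K, each written with vertices in increasing order, are:

  0-simplices (10): [0], [1], [2], [3], [4], [5], [6], [7], [8], [9]
  1-simplices (21): [0,3], [0,4], [0,6], [0,7], [0,8], [1,2], [1,5], [1,9], [2,5], [2,9], [3,4], [3,6], [3,7], [3,8], [4,6], [4,7], [4,8], [5,9], [6,7], [6,8], [7,8]
  2-simplices (14): [0,3,6], [0,3,7], [0,4,6], [0,4,8], [0,7,8], [1,2,5], [1,2,9], [1,5,9], [2,5,9], [3,4,7], [3,4,8], [3,6,8], [4,6,7], [6,7,8]
  3-simplices (1): [1,2,5,9]

so the chain groups are C_0 ≅ Z^10, C_1 ≅ Z^21, C_2 ≅ Z^14, C_3 ≅ Z^1.

∂_1: C_1 → C_0 is given by ∂[p,q] = [q] − [p].
As a 10×21 matrix over Z this has rank 8, with invariant factors (1,1,1,1,1,1,1,1).

∂_2: C_2 → C_1 maps a triangle to the signed sum of its edges. For instance
  ∂[4,6,7] = [6,7] − [4,7] + [4,6],
  ∂[0,3,6] = [3,6] − [0,6] + [0,3].
As a 21×14 matrix over Z this has rank 13, with invariant factors (1,1,1,1,1,1,1,1,1,1,1,1,2).

The boundary map ∂_3: C_3 → C_2 sends each 3-simplex σ to the alternating sum Σ_i (−1)^i (σ with its i-th vertex removed). For instance
  ∂[1,2,5,9] = [2,5,9] − [1,5,9] + [1,2,9] − [1,2,5].
The resulting 14×1 matrix has rank 1, and its Smith normal form has invariant factors (1).

Now H_k = ker ∂_k / im ∂_{k+1}, so:

  H_0: rank C_0 − rank ∂_1 = 10 − 8 = 2, and the invariant factors of ∂_1 are all 1, so H_0 = Z^2.
  H_1: rank ker ∂_1 − rank ∂_2 = (21 − 8) − 13 = 0, and ∂_2 has invariant factor 2 > 1, so H_1 = Z/2.
  H_2: rank ker ∂_2 − rank ∂_3 = (14 − 13) − 1 = 0, and the invariant factors of ∂_3 are all 1, so H_2 = 0.
  H_3: rank ker ∂_3 − rank ∂_4 = (1 − 1) − 0 = 0, and there is no ∂_4, so H_3 = 0.

(K is a triangulation of the disjoint union of the 3-simplex and the real projective plane RP^2.)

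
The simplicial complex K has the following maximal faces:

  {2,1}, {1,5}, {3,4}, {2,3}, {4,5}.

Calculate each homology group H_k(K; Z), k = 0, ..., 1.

H_0 ≅ Z,  H_1 ≅ Z.

Take the total order 1 < 2 < 3 < 4 < 5 on the vertex set. Then K (dimension 1) consists of the simplices:

  0-simplices (5): [1], [2], [3], [4], [5]
  1-simplices (5): [1,2], [1,5], [2,3], [3,4], [4,5]

Hence C_0 ≅ Z^5, C_1 ≅ Z^5.

Boundary ∂_1: C_1 → C_0 is given by ∂[p,q] = [q] − [p].
This gives a 5×5 integer matrix of rank 4; reducing to Smith normal form yields diagonal entries (1,1,1,1).

From H_k ≅ ker(∂_k) / im(∂_{k+1}) we obtain:

  H_0: rank C_0 − rank ∂_1 = 5 − 4 = 1, and the invariant factors of ∂_1 are all 1, so H_0 ≅ Z.
  H_1: rank ker ∂_1 − rank ∂_2 = (5 − 4) − 0 = 1, and there is no ∂_2, so H_1 ≅ Z.

(K is a triangulation of the circle S^1.)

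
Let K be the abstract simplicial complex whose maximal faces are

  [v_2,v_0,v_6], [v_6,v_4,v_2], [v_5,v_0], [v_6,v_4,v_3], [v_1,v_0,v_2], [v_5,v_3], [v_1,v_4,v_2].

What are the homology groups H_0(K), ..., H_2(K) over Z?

H_0 = Z,  H_1 = Z,  H_2 = 0.

We work with the vertex ordering v_0 < v_1 < v_2 < v_3 < v_4 < v_5 < v_6. The simplices of K, each written with vertices in increasing order, are:

  0-simplices (7): [v_0], [v_1], [v_2], [v_3], [v_4], [v_5], [v_6]
  1-simplices (12): [v_0,v_1], [v_0,v_2], [v_0,v_5], [v_0,v_6], [v_1,v_2], [v_1,v_4], [v_2,v_4], [v_2,v_6], [v_3,v_4], [v_3,v_5], [v_3,v_6], [v_4,v_6]
  2-simplices (5): [v_0,v_1,v_2], [v_0,v_2,v_6], [v_1,v_2,v_4], [v_2,v_4,v_6], [v_3,v_4,v_6]

giving chain groups C_0 ≅ Z^7, C_1 ≅ Z^12, C_2 ≅ Z^5.

Boundary ∂_1: C_1 → C_0 is given by ∂[p,q] = [q] − [p].
The resulting 7×12 matrix has rank 6, and its Smith normal form has invariant factors (1,1,1,1,1,1).

Boundary ∂_2: C_2 → C_1 maps a triangle to the signed sum of its edges. For instance
  ∂[v_0,v_2,v_6] = [v_2,v_6] − [v_0,v_6] + [v_0,v_2],
  ∂[v_2,v_4,v_6] = [v_4,v_6] − [v_2,v_6] + [v_2,v_4].
The resulting 12×5 matrix has rank 5, and its Smith normal form has invariant factors (1,1,1,1,1).

Computing H_k = (kernel of ∂_k) / (image of ∂_{k+1}):

  H_0: rank C_0 − rank ∂_1 = 7 − 6 = 1, and the invariant factors of ∂_1 are all 1, so H_0 ≅ Z.
  H_1: rank ker ∂_1 − rank ∂_2 = (12 − 6) − 5 = 1, and the invariant factors of ∂_2 are all 1, so H_1 ≅ Z.
  H_2: rank ker ∂_2 − rank ∂_3 = (5 − 5) − 0 = 0, and there is no ∂_3, so H_2 ≅ 0.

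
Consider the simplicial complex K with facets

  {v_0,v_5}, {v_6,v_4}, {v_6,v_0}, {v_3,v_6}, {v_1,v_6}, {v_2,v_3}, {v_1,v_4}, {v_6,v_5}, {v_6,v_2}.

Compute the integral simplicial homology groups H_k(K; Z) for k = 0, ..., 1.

Take the total order v_0 < v_1 < v_2 < v_3 < v_4 < v_5 < v_6 on the vertex set. Then K (dimension 1) consists of the simplices:

  0-simplices (7): [v_0], [v_1], [v_2], [v_3], [v_4], [v_5], [v_6]
  1-simplices (9): [v_0,v_5], [v_0,v_6], [v_1,v_4], [v_1,v_6], [v_2,v_3], [v_2,v_6], [v_3,v_6], [v_4,v_6], [v_5,v_6]

so the chain groups are C_0 ≅ Z^7, C_1 ≅ Z^9.

∂_1: C_1 → C_0 maps an edge to its endpoints' difference, ∂[p,q] = q − p.
The 7×9 boundary matrix has rank 6 and Smith normal form diag(1,1,1,1,1,1).

Reading off H_k = ker ∂_k / im ∂_{k+1}:

  H_0: rank C_0 − rank ∂_1 = 7 − 6 = 1, and the invariant factors of ∂_1 are all 1, so H_0 ≅ Z.
  H_1: rank ker ∂_1 − rank ∂_2 = (9 − 6) − 0 = 3, and there is no ∂_2, so H_1 ≅ Z^3.

H_0 ≅ Z,  H_1 ≅ Z^3.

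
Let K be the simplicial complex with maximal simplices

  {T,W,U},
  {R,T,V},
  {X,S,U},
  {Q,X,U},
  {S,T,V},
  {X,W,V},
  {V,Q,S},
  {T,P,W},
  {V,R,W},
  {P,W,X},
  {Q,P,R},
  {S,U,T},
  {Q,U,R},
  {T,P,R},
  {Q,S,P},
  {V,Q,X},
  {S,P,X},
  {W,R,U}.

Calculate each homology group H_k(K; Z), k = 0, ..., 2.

Take the total order P < Q < R < S < T < U < V < W < X on the vertex set. Then K (dimension 2) consists of the simplices:

  0-simplices (9): P, Q, R, S, T, U, V, W, X
  1-simplices (27): PQ, PR, PS, PT, PW, PX, QR, QS, QU, QV, QX, RT, RU, RV, RW, ST, SU, SV, SX, TU, TV, TW, UW, UX, VW, VX, WX
  2-simplices (18): PQR, PQS, PRT, PSX, PTW, PWX, QRU, QSV, QUX, QVX, RTV, RUW, RVW, STU, STV, SUX, TUW, VWX

so the chain groups are C_0 ≅ Z^9, C_1 ≅ Z^27, C_2 ≅ Z^18.

The boundary map ∂_1: C_1 → C_0 is given by ∂[p,q] = [q] − [p].
As a 9×27 matrix over Z this has rank 8, with invariant factors (1,1,1,1,1,1,1,1).

The boundary map ∂_2: C_2 → C_1 sends each 2-simplex [p,q,r] to [q,r] − [p,r] + [p,q]. For instance
  ∂STV = TV − SV + ST,
  ∂STU = TU − SU + ST.
As a 27×18 matrix over Z this has rank 18, with invariant factors (1,1,1,1,1,1,1,1,1,1,1,1,1,1,1,1,1,2).

From H_k ≅ ker(∂_k) / im(∂_{k+1}) we obtain:

  H_0: rank C_0 − rank ∂_1 = 9 − 8 = 1, and the invariant factors of ∂_1 are all 1, so H_0 = Z.
  H_1: rank ker ∂_1 − rank ∂_2 = (27 − 8) − 18 = 1, and ∂_2 has invariant factor 2 > 1, so H_1 = Z × Z/2.
  H_2: rank ker ∂_2 − rank ∂_3 = (18 − 18) − 0 = 0, and there is no ∂_3, so H_2 = 0.

As a check, the Euler characteristic is 9 − 27 + 18 = 0, which agrees with 1 − 1 + 0 = 0.

H_0 ≅ Z,  H_1 ≅ Z × Z/2,  H_2 = 0.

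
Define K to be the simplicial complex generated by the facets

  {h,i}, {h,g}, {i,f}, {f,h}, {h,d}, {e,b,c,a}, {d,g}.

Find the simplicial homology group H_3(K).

H_3 ≅ 0.

We work with the vertex ordering a < b < c < d < e < f < g < h < i. The simplices of K, each written with vertices in increasing order, are:

  0-simplices (9): a, b, c, d, e, f, g, h, i
  1-simplices (12): ab, ac, ae, bc, be, ce, dg, dh, fh, fi, gh, hi
  2-simplices (4): abc, abe, ace, bce
  3-simplices (1): abce

so the chain groups are C_0 ≅ Z^9, C_1 ≅ Z^12, C_2 ≅ Z^4, C_3 ≅ Z^1.

Boundary ∂_1: C_1 → C_0 is given by ∂[p,q] = [q] − [p].
The 9×12 boundary matrix has rank 7 and Smith normal form diag(1,1,1,1,1,1,1).

The boundary map ∂_2: C_2 → C_1 acts by ∂[p,q,r] = [q,r] − [p,r] + [p,q]. For instance
  ∂bce = ce − be + bc,
  ∂ace = ce − ae + ac.
The resulting 12×4 matrix has rank 3, and its Smith normal form has invariant factors (1,1,1).

∂_3: C_3 → C_2 sends each 3-simplex σ to the alternating sum Σ_i (−1)^i (σ with its i-th vertex removed). For instance
  ∂abce = bce − ace + abe − abc.
This gives a 4×1 integer matrix of rank 1; reducing to Smith normal form yields diagonal entries (1).

Now H_k = ker ∂_k / im ∂_{k+1}, so:

  H_3: rank ker ∂_3 − rank ∂_4 = (1 − 1) − 0 = 0, and there is no ∂_4, so H_3 = 0.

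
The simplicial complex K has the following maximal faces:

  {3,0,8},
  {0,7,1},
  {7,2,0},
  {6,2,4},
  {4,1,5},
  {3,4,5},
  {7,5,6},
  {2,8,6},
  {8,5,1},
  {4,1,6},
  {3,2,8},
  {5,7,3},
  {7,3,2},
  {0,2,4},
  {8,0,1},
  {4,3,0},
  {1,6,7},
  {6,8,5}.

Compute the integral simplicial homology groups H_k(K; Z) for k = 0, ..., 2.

Order the vertices as 0 < 1 < 2 < 3 < 4 < 5 < 6 < 7 < 8. Listing each simplex with vertices in this order, K has dimension 2 with simplices:

  0-simplices (9): [0], [1], [2], [3], [4], [5], [6], [7], [8]
  1-simplices (27): (27 of them)
  2-simplices (18): [0,1,7], [0,1,8], [0,2,4], [0,2,7], [0,3,4], [0,3,8], [1,4,5], [1,4,6], [1,5,8], [1,6,7], [2,3,7], [2,3,8], [2,4,6], [2,6,8], [3,4,5], [3,5,7], [5,6,7], [5,6,8]

Hence C_0 ≅ Z^9, C_1 ≅ Z^27, C_2 ≅ Z^18.

Boundary ∂_1: C_1 → C_0 maps an edge to its endpoints' difference, ∂[p,q] = q − p. For instance
  ∂[2,6] = [6] − [2].
This gives a 9×27 integer matrix of rank 8; reducing to Smith normal form yields diagonal entries (1,1,1,1,1,1,1,1).

∂_2: C_2 → C_1 sends each 2-simplex [p,q,r] to [q,r] − [p,r] + [p,q]. For instance
  ∂[0,1,7] = [1,7] − [0,7] + [0,1],
  ∂[3,4,5] = [4,5] − [3,5] + [3,4].
This gives a 27×18 integer matrix of rank 18; reducing to Smith normal form yields diagonal entries (1,1,1,1,1,1,1,1,1,1,1,1,1,1,1,1,1,2).

Computing H_k = (kernel of ∂_k) / (image of ∂_{k+1}):

  H_0: rank C_0 − rank ∂_1 = 9 − 8 = 1, and the invariant factors of ∂_1 are all 1, so H_0 = Z.
  H_1: rank ker ∂_1 − rank ∂_2 = (27 − 8) − 18 = 1, and ∂_2 has invariant factor 2 > 1, so H_1 = Z ⊕ Z/2.
  H_2: rank ker ∂_2 − rank ∂_3 = (18 − 18) − 0 = 0, and there is no ∂_3, so H_2 = 0.

H_0 ≅ Z,  H_1 ≅ Z ⊕ Z/2,  H_2 = 0.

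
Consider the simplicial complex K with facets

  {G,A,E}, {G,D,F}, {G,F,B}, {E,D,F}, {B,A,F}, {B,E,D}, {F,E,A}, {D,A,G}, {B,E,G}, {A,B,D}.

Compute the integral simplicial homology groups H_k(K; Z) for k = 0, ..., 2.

H_0 ≅ Z,  H_1 ≅ Z/2,  H_2 = 0.

Take the total order A < B < D < E < F < G on the vertex set. Then K (dimension 2) consists of the simplices:

  0-simplices (6): A, B, D, E, F, G
  1-simplices (15): AB, AD, AE, AF, AG, BD, BE, BF, BG, DE, DF, DG, EF, EG, FG
  2-simplices (10): ABD, ABF, ADG, AEF, AEG, BDE, BEG, BFG, DEF, DFG

so the chain groups are C_0 ≅ Z^6, C_1 ≅ Z^15, C_2 ≅ Z^10.

The boundary map ∂_1: C_1 → C_0 is given by ∂[p,q] = [q] − [p]. For instance
  ∂AD = D − A.
This gives a 6×15 integer matrix of rank 5; reducing to Smith normal form yields diagonal entries (1,1,1,1,1).

The boundary map ∂_2: C_2 → C_1 maps a triangle to the signed sum of its edges. For instance
  ∂AEF = EF − AF + AE,
  ∂BFG = FG − BG + BF.
This gives a 15×10 integer matrix of rank 10; reducing to Smith normal form yields diagonal entries (1,1,1,1,1,1,1,1,1,2).

Reading off H_k = ker ∂_k / im ∂_{k+1}:

  H_0: rank C_0 − rank ∂_1 = 6 − 5 = 1, and the invariant factors of ∂_1 are all 1, so H_0 = Z.
  H_1: rank ker ∂_1 − rank ∂_2 = (15 − 5) − 10 = 0, and ∂_2 has invariant factor 2 > 1, so H_1 = Z/2.
  H_2: rank ker ∂_2 − rank ∂_3 = (10 − 10) − 0 = 0, and there is no ∂_3, so H_2 = 0.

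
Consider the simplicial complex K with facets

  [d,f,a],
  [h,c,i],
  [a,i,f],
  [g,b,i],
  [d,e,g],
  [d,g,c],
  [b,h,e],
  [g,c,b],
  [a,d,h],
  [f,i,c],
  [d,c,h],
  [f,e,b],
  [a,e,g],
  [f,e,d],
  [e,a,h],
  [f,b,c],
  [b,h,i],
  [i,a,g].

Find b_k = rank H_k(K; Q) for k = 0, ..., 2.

b_0 = 1, b_1 = 1, b_2 = 0.

Order the vertices as a < b < c < d < e < f < g < h < i. Listing each simplex with vertices in this order, K has dimension 2 with simplices:

  0-simplices (9): a, b, c, d, e, f, g, h, i
  1-simplices (27): ad, ae, af, ag, ah, ai, bc, be, bf, bg, bh, bi, cd, cf, cg, ch, ci, de, df, dg, dh, ef, eg, eh, fi, gi, hi
  2-simplices (18): adf, adh, aeg, aeh, afi, agi, bcf, bcg, bef, beh, bgi, bhi, cdg, cdh, cfi, chi, def, deg

giving chain groups C_0 ≅ Z^9, C_1 ≅ Z^27, C_2 ≅ Z^18.

Boundary ∂_1: C_1 → C_0 is given by ∂[p,q] = [q] − [p]. For instance
  ∂ad = d − a.
The resulting 9×27 matrix has rank 8, and its Smith normal form has invariant factors (1,1,1,1,1,1,1,1).

The boundary map ∂_2: C_2 → C_1 maps a triangle to the signed sum of its edges. For instance
  ∂deg = eg − dg + de,
  ∂aeh = eh − ah + ae.
As a 27×18 matrix over Z this has rank 18, with invariant factors (1,1,1,1,1,1,1,1,1,1,1,1,1,1,1,1,1,2).

From H_k ≅ ker(∂_k) / im(∂_{k+1}) we obtain:

  H_0: rank C_0 − rank ∂_1 = 9 − 8 = 1, and the invariant factors of ∂_1 are all 1, so H_0 ≅ Z.
  H_1: rank ker ∂_1 − rank ∂_2 = (27 − 8) − 18 = 1, and ∂_2 has invariant factor 2 > 1, so H_1 ≅ Z ⊕ Z/2Z.
  H_2: rank ker ∂_2 − rank ∂_3 = (18 − 18) − 0 = 0, and there is no ∂_3, so H_2 ≅ 0.

Hence the Betti numbers are b_0 = 1, b_1 = 1, b_2 = 0.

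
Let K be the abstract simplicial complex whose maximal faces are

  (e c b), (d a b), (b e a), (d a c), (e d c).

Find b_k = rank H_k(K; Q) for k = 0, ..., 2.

b_0 = 1, b_1 = 1, b_2 = 0.

Take the total order a < b < c < d < e on the vertex set. Then K (dimension 2) consists of the simplices:

  0-simplices (5): a, b, c, d, e
  1-simplices (10): ab, ac, ad, ae, bc, bd, be, cd, ce, de
  2-simplices (5): abd, abe, acd, bce, cde

Hence C_0 ≅ Z^5, C_1 ≅ Z^10, C_2 ≅ Z^5.

The boundary map ∂_1: C_1 → C_0 maps an edge to its endpoints' difference, ∂[p,q] = q − p. For instance
  ∂be = e − b.
The 5×10 boundary matrix has rank 4 and Smith normal form diag(1,1,1,1).

∂_2: C_2 → C_1 maps a triangle to the signed sum of its edges. For instance
  ∂acd = cd − ad + ac,
  ∂abe = be − ae + ab.
As a 10×5 matrix over Z this has rank 5, with invariant factors (1,1,1,1,1).

Computing H_k = (kernel of ∂_k) / (image of ∂_{k+1}):

  H_0: rank C_0 − rank ∂_1 = 5 − 4 = 1, and the invariant factors of ∂_1 are all 1, so H_0 = Z.
  H_1: rank ker ∂_1 − rank ∂_2 = (10 − 4) − 5 = 1, and the invariant factors of ∂_2 are all 1, so H_1 = Z.
  H_2: rank ker ∂_2 − rank ∂_3 = (5 − 5) − 0 = 0, and there is no ∂_3, so H_2 = 0.

(K is a triangulation of the Möbius band.)

Hence the Betti numbers are b_0 = 1, b_1 = 1, b_2 = 0.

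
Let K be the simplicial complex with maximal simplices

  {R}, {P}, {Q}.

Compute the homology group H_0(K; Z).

H_0 = Z^3.

Fix the vertex order P < Q < R and write every simplex with vertices in increasing order. Then dim K = 0 and the simplices of K are:

  0-simplices (3): P, Q, R

Hence C_0 ≅ Z^3.

Now H_k = ker ∂_k / im ∂_{k+1}, so:

  H_0: rank C_0 − rank ∂_1 = 3 − 0 = 3, and there is no ∂_1, so H_0 ≅ Z^3.

(K is a triangulation of a set of 3 points.)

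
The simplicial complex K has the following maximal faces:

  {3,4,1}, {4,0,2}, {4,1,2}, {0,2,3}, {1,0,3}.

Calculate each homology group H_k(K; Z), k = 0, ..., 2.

H_0 ≅ Z,  H_1 ≅ Z,  H_2 = 0.

We work with the vertex ordering 0 < 1 < 2 < 3 < 4. The simplices of K, each written with vertices in increasing order, are:

  0-simplices (5): [0], [1], [2], [3], [4]
  1-simplices (10): [0,1], [0,2], [0,3], [0,4], [1,2], [1,3], [1,4], [2,3], [2,4], [3,4]
  2-simplices (5): [0,1,3], [0,2,3], [0,2,4], [1,2,4], [1,3,4]

Hence C_0 ≅ Z^5, C_1 ≅ Z^10, C_2 ≅ Z^5.

∂_1: C_1 → C_0 maps an edge to its endpoints' difference, ∂[p,q] = q − p. For instance
  ∂[3,4] = [4] − [3].
This gives a 5×10 integer matrix of rank 4; reducing to Smith normal form yields diagonal entries (1,1,1,1).

Boundary ∂_2: C_2 → C_1 sends each 2-simplex [p,q,r] to [q,r] − [p,r] + [p,q]. For instance
  ∂[0,2,4] = [2,4] − [0,4] + [0,2],
  ∂[1,2,4] = [2,4] − [1,4] + [1,2].
As a 10×5 matrix over Z this has rank 5, with invariant factors (1,1,1,1,1).

Reading off H_k = ker ∂_k / im ∂_{k+1}:

  H_0: rank C_0 − rank ∂_1 = 5 − 4 = 1, and the invariant factors of ∂_1 are all 1, so H_0 ≅ Z.
  H_1: rank ker ∂_1 − rank ∂_2 = (10 − 4) − 5 = 1, and the invariant factors of ∂_2 are all 1, so H_1 ≅ Z.
  H_2: rank ker ∂_2 − rank ∂_3 = (5 − 5) − 0 = 0, and there is no ∂_3, so H_2 ≅ 0.

As a check, the Euler characteristic is 5 − 10 + 5 = 0, which agrees with 1 − 1 + 0 = 0.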